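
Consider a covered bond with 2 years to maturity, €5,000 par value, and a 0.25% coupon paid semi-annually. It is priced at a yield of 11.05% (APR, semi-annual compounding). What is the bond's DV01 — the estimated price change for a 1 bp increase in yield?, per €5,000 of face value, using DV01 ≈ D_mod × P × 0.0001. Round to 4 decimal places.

Periodic yield y = 0.05525.
  t   CF        PV=CF/(1+0.05525)^t    t·PV
  1         6.25         5.9228         5.9228
  2         6.25         5.6127        11.2253
  3         6.25         5.3188        15.9564
  4     5,006.25     4,037.3006    16,149.2025
  Σ                  4,054.1549    16,182.3071
P = 4,054.1549; D_Mac = 3.99154 half-year periods = 1.99577 yrs; D_mod = 1.89128 yrs.
DV01 ≈ 1.89128 × 4,054.1549 × 0.0001 = 0.766752.

€0.7668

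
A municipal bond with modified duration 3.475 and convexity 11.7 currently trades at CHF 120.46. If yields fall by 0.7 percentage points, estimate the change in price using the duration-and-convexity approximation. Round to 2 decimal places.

Duration effect: -D_mod·Δy = -3.475 × (-0.007) = +0.024325
Convexity effect: ½·C·(Δy)² = 0.5 × 11.7 × (-0.007)² = +0.00028665
ΔP/P ≈ +0.024325 + 0.00028665 = +0.02461165
ΔP ≈ 120.46 × (+0.02461165) = +2.964719359.

+CHF 2.96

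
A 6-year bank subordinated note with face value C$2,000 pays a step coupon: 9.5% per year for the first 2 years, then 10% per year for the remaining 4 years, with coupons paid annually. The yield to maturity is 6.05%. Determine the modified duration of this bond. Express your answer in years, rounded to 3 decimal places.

Periodic yield y = 0.0605. First find Macaulay duration:
  t   CF        PV=CF/(1+0.0605)^t    t·PV
  1       190.00       179.1608       179.1608
  2       190.00       168.9399       337.8798
  3       200.00       167.6865       503.0594
  4       200.00       158.1202       632.4807
  5       200.00       149.0997       745.4983
  6     2,200.00     1,546.5310     9,279.1863
  Σ                  2,369.5380    11,677.2652
P = 2,369.5380; Macaulay duration = 11,677.2652 / 2,369.5380 = 4.92808 years.
Modified duration = D_Mac / (1 + y) = 4.92808 / 1.0605 = 4.64694 years.

4.647 years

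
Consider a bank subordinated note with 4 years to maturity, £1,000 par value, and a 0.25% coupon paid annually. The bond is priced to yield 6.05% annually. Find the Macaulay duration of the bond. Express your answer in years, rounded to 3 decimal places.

3.983 years

Periodic yield y = 0.0605. Discount each cash flow and weight by its year:
  t   CF        PV=CF/(1+0.0605)^t    t·PV
  1         2.50         2.3574         2.3574
  2         2.50         2.2229         4.4458
  3         2.50         2.0961         6.2882
  4     1,002.50       792.5774     3,170.3096
  Σ                    799.2538     3,183.4010
Price P = Σ PV = 799.2538.
Macaulay duration = Σ(t·PV) / P = 3,183.4010 / 799.2538 = 3.98297 years.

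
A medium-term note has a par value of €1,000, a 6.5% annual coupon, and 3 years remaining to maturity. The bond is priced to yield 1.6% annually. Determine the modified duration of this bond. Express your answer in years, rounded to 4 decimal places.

2.7883 years

Periodic yield y = 0.016. First find Macaulay duration:
  t   CF        PV=CF/(1+0.016)^t    t·PV
  1        65.00        63.9764        63.9764
  2        65.00        62.9689       125.9378
  3     1,065.00     1,015.4732     3,046.4197
  Σ                  1,142.4185     3,236.3339
P = 1,142.4185; Macaulay duration = 3,236.3339 / 1,142.4185 = 2.83288 years.
Modified duration = D_Mac / (1 + y) = 2.83288 / 1.016 = 2.78827 years.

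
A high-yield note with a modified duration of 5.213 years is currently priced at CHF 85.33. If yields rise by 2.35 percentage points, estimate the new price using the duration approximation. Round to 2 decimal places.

Duration approximation: ΔP/P ≈ -D_mod · Δy = -5.213 × (+0.0235) = -0.1225055.
New price ≈ 85.33 × (1 - 0.1225055) = 74.876605685.

CHF 74.88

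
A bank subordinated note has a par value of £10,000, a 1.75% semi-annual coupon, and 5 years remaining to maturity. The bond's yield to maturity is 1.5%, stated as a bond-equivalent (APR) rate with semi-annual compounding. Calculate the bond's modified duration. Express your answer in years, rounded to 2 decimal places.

4.77 years

Periodic yield y = 0.0075. First find Macaulay duration:
  t   CF        PV=CF/(1+0.0075)^t    t·PV
  1        87.50        86.8486        86.8486
  2        87.50        86.2021       172.4042
  3        87.50        85.5604       256.6812
  4        87.50        84.9235       339.6940
  5        87.50        84.2913       421.4565
  6        87.50        83.6638       501.9830
  7        87.50        83.0410       581.2871
  8        87.50        82.4228       659.3828
  9        87.50        81.8093       736.2835
  10   10,087.50     9,361.2318    93,612.3181
  Σ                 10,119.9947    97,368.3391
P = 10,119.9947; Macaulay duration = 97,368.3391 / 10,119.9947 = 9.62138 half-year periods = 4.81069 years.
Modified duration = D_Mac / (1 + y) = 4.81069 / 1.0075 = 4.77488 years.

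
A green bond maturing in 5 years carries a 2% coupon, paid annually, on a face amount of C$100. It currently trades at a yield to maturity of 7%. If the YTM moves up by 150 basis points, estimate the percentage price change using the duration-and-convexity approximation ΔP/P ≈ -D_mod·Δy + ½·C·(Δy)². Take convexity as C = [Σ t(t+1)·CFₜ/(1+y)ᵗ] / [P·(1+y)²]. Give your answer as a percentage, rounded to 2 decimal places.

-6.42%

With y = 0.07:
  t   CF        PV=CF/(1+0.07)^t    t·PV        t(t+1)·PV
  1         2.00         1.8692         1.8692           3.7383
  2         2.00         1.7469         3.4938          10.4813
  3         2.00         1.6326         4.8978          19.5911
  4         2.00         1.5258         6.1032          30.5158
  5       102.00        72.7246       363.6230       2,181.7377
  Σ                     79.4990       379.9868       2,246.0642
P = 79.4990; D_Mac = 4.77977 yrs; D_mod = 4.46707 yrs; C = 24.67703.
Duration effect: -4.46707 × (+0.015) = -0.067006
Convexity effect: 0.5 × 24.67703 × (0.015)² = +0.0027762
ΔP/P ≈ -0.067006 + 0.0027762 = -0.064230 = -6.4230%.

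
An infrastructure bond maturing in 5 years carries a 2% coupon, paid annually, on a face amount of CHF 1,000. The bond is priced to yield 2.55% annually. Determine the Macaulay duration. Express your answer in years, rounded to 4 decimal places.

4.8048 years

Periodic yield y = 0.0255. Discount each cash flow and weight by its year:
  t   CF        PV=CF/(1+0.0255)^t    t·PV
  1        20.00        19.5027        19.5027
  2        20.00        19.0177        38.0355
  3        20.00        18.5448        55.6345
  4        20.00        18.0837        72.3348
  5     1,020.00       899.3357     4,496.6787
  Σ                    974.4847     4,682.1861
Price P = Σ PV = 974.4847.
Macaulay duration = Σ(t·PV) / P = 4,682.1861 / 974.4847 = 4.80478 years.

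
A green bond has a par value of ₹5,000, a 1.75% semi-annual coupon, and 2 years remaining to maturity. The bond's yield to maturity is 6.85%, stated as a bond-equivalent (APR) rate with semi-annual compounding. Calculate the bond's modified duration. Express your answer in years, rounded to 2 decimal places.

1.91 years

Periodic yield y = 0.03425. First find Macaulay duration:
  t   CF        PV=CF/(1+0.03425)^t    t·PV
  1        43.75        42.3012        42.3012
  2        43.75        40.9003        81.8007
  3        43.75        39.5459       118.6377
  4     5,043.75     4,408.1000    17,632.3998
  Σ                  4,530.8474    17,875.1394
P = 4,530.8474; Macaulay duration = 17,875.1394 / 4,530.8474 = 3.94521 half-year periods = 1.97260 years.
Modified duration = D_Mac / (1 + y) = 1.97260 / 1.03425 = 1.90728 years.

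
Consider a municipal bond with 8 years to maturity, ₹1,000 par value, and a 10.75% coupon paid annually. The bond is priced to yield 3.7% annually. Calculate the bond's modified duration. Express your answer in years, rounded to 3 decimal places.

Periodic yield y = 0.037. First find Macaulay duration:
  t   CF        PV=CF/(1+0.037)^t    t·PV
  1       107.50       103.6644       103.6644
  2       107.50        99.9657       199.9314
  3       107.50        96.3989       289.1968
  4       107.50        92.9594       371.8377
  5       107.50        89.6426       448.2132
  6       107.50        86.4442       518.6653
  7       107.50        83.3599       583.5193
  8     1,107.50       828.1589     6,625.2714
  Σ                  1,480.5941     9,140.2994
P = 1,480.5941; Macaulay duration = 9,140.2994 / 1,480.5941 = 6.17340 years.
Modified duration = D_Mac / (1 + y) = 6.17340 / 1.037 = 5.95313 years.

5.953 years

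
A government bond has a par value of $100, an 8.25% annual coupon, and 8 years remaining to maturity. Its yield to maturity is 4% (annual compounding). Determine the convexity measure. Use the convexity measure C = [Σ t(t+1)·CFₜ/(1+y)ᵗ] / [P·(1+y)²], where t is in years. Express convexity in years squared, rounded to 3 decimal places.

48.983

With y = 0.04:
  t   CF        PV=CF/(1+0.04)^t    t·PV        t(t+1)·PV
  1         8.25         7.9327         7.9327          15.8654
  2         8.25         7.6276        15.2552          45.7655
  3         8.25         7.3342        22.0027          88.0106
  4         8.25         7.0521        28.2085         141.0427
  5         8.25         6.7809        33.9045         203.4270
  6         8.25         6.5201        39.1206         273.8440
  7         8.25         6.2693        43.8853         351.0820
  8       108.25        79.0972       632.7777       5,694.9995
  Σ                    128.6142       823.0871       6,814.0367
P = 128.6142.
Convexity = Σ t(t+1)·PV / [P·(1+y)²] = 6,814.0367 / (128.6142 × 1.081600) = 48.98341.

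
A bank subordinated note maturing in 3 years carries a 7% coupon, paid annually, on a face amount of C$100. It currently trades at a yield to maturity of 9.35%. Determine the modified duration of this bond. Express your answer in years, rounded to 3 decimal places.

2.562 years

Periodic yield y = 0.0935. First find Macaulay duration:
  t   CF        PV=CF/(1+0.0935)^t    t·PV
  1         7.00         6.4015         6.4015
  2         7.00         5.8541        11.7082
  3       107.00        81.8328       245.4984
  Σ                     94.0884       263.6081
P = 94.0884; Macaulay duration = 263.6081 / 94.0884 = 2.80171 years.
Modified duration = D_Mac / (1 + y) = 2.80171 / 1.0935 = 2.56215 years.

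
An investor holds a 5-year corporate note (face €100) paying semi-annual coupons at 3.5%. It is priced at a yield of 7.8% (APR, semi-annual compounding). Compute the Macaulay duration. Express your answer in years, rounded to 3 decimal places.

4.584 years

Periodic yield y = 0.039. Discount each cash flow and weight by its period:
  t   CF        PV=CF/(1+0.039)^t    t·PV
  1         1.75         1.6843         1.6843
  2         1.75         1.6211         3.2422
  3         1.75         1.5602         4.6807
  4         1.75         1.5017         6.0067
  5         1.75         1.4453         7.2265
  6         1.75         1.3911         8.3463
  7         1.75         1.3388         9.3719
  8         1.75         1.2886        10.3087
  9         1.75         1.2402        11.1620
  10      101.75        69.4031       694.0311
  Σ                     82.4744       756.0605
Price P = Σ PV = 82.4744.
Macaulay duration = Σ(t·PV) / P = 756.0605 / 82.4744 = 9.16721 half-year periods.
In years: 9.16721 / 2 = 4.58360 years.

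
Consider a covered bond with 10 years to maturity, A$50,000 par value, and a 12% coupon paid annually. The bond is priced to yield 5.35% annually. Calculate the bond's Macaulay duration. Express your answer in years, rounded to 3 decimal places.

Periodic yield y = 0.0535. Discount each cash flow and weight by its year:
  t   CF        PV=CF/(1+0.0535)^t    t·PV
  1     6,000.00     5,695.3014     5,695.3014
  2     6,000.00     5,406.0763    10,812.1526
  3     6,000.00     5,131.5390    15,394.6169
  4     6,000.00     4,870.9435    19,483.7739
  5     6,000.00     4,623.5819    23,117.9093
  6     6,000.00     4,388.7820    26,332.6921
  7     6,000.00     4,165.9060    29,161.3423
  8     6,000.00     3,954.3484    31,634.7872
  9     6,000.00     3,753.5343    33,781.8089
  10   56,000.00    33,253.9031   332,539.0315
  Σ                 75,243.9159   527,953.4160
Price P = Σ PV = 75,243.9159.
Macaulay duration = Σ(t·PV) / P = 527,953.4160 / 75,243.9159 = 7.01656 years.

7.017 years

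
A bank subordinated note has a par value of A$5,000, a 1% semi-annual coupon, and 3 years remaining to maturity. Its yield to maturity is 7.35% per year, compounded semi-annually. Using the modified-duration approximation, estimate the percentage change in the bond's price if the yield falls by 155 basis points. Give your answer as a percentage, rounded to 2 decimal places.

Periodic yield y = 0.03675. Modified duration first:
  t   CF        PV=CF/(1+0.03675)^t    t·PV
  1        25.00        24.1138        24.1138
  2        25.00        23.2590        46.5181
  3        25.00        22.4346        67.3037
  4        25.00        21.6393        86.5573
  5        25.00        20.8723       104.3614
  6     5,025.00     4,046.6142    24,279.6852
  Σ                  4,158.9333    24,608.5396
P = 4,158.9333; D_Mac = 5.91703 half-year periods = 2.95852 yrs; D_mod = 2.95852/(1+0.03675) = 2.85364 yrs.
ΔP/P ≈ -D_mod · Δy = -2.85364 × (-0.0155) = +0.044231 = +4.4231%.

+4.42%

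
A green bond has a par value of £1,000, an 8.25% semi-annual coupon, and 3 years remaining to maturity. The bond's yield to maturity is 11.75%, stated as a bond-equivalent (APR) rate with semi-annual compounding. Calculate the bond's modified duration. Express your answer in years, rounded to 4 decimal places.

2.5529 years

Periodic yield y = 0.05875. First find Macaulay duration:
  t   CF        PV=CF/(1+0.05875)^t    t·PV
  1        41.25        38.9610        38.9610
  2        41.25        36.7991        73.5982
  3        41.25        34.7571       104.2713
  4        41.25        32.8284       131.3138
  5        41.25        31.0068       155.0340
  6     1,041.25       739.2553     4,435.5321
  Σ                    913.6078     4,938.7104
P = 913.6078; Macaulay duration = 4,938.7104 / 913.6078 = 5.40572 half-year periods = 2.70286 years.
Modified duration = D_Mac / (1 + y) = 2.70286 / 1.05875 = 2.55288 years.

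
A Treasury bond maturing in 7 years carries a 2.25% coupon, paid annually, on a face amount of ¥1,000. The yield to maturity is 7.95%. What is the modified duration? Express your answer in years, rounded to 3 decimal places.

Periodic yield y = 0.0795. First find Macaulay duration:
  t   CF        PV=CF/(1+0.0795)^t    t·PV
  1        22.50        20.8430        20.8430
  2        22.50        19.3080        38.6160
  3        22.50        17.8861        53.6582
  4        22.50        16.5688        66.2753
  5        22.50        15.3486        76.7431
  6        22.50        14.2183        85.3096
  7     1,022.50       598.5560     4,189.8920
  Σ                    702.7288     4,531.3372
P = 702.7288; Macaulay duration = 4,531.3372 / 702.7288 = 6.44820 years.
Modified duration = D_Mac / (1 + y) = 6.44820 / 1.0795 = 5.97332 years.

5.973 years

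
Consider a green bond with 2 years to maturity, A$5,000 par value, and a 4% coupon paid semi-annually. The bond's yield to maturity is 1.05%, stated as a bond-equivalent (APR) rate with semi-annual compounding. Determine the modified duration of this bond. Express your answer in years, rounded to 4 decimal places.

1.9336 years

Periodic yield y = 0.00525. First find Macaulay duration:
  t   CF        PV=CF/(1+0.00525)^t    t·PV
  1       100.00        99.4777        99.4777
  2       100.00        98.9582       197.9164
  3       100.00        98.4414       295.3242
  4     5,100.00     4,994.2911    19,977.1642
  Σ                  5,291.1684    20,569.8826
P = 5,291.1684; Macaulay duration = 20,569.8826 / 5,291.1684 = 3.88759 half-year periods = 1.94379 years.
Modified duration = D_Mac / (1 + y) = 1.94379 / 1.00525 = 1.93364 years.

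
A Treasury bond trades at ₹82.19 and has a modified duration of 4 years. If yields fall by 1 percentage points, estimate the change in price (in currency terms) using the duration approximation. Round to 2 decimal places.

Duration approximation: ΔP/P ≈ -D_mod · Δy = -4 × (-0.01) = +0.040000.
ΔP ≈ 82.19 × (+0.040000) = +3.28760.

+₹3.29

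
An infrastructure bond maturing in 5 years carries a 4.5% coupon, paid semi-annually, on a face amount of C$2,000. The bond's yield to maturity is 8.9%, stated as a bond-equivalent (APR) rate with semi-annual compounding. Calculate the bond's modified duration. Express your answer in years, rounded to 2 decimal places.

4.28 years

Periodic yield y = 0.0445. First find Macaulay duration:
  t   CF        PV=CF/(1+0.0445)^t    t·PV
  1        45.00        43.0828        43.0828
  2        45.00        41.2473        82.4946
  3        45.00        39.4900       118.4700
  4        45.00        37.8076       151.2303
  5        45.00        36.1968       180.9840
  6        45.00        34.6547       207.9281
  7        45.00        33.1782       232.2477
  8        45.00        31.7647       254.1177
  9        45.00        30.4114       273.7027
  10    2,045.00     1,323.1494    13,231.4935
  Σ                  1,650.9829    14,775.7515
P = 1,650.9829; Macaulay duration = 14,775.7515 / 1,650.9829 = 8.94967 half-year periods = 4.47483 years.
Modified duration = D_Mac / (1 + y) = 4.47483 / 1.0445 = 4.28419 years.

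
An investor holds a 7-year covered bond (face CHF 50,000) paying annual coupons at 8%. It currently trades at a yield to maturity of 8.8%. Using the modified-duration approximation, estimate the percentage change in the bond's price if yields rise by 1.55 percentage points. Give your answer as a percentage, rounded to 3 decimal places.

Periodic yield y = 0.088. Modified duration first:
  t   CF        PV=CF/(1+0.088)^t    t·PV
  1     4,000.00     3,676.4706     3,676.4706
  2     4,000.00     3,379.1090     6,758.2180
  3     4,000.00     3,105.7987     9,317.3961
  4     4,000.00     2,854.5944    11,418.3776
  5     4,000.00     2,623.7081    13,118.5405
  6     4,000.00     2,411.4964    14,468.9784
  7    54,000.00    29,922.0602   209,454.4214
  Σ                 47,973.2374   268,212.4026
P = 47,973.2374; D_Mac = 5.59088 yrs; D_mod = 5.59088/(1+0.088) = 5.13867 yrs.
ΔP/P ≈ -D_mod · Δy = -5.13867 × (+0.0155) = -0.079649 = -7.9649%.

-7.965%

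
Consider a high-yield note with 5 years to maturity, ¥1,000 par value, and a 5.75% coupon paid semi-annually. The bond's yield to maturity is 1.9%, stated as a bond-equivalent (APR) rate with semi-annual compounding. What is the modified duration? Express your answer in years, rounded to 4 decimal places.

4.4295 years

Periodic yield y = 0.0095. First find Macaulay duration:
  t   CF        PV=CF/(1+0.0095)^t    t·PV
  1        28.75        28.4794        28.4794
  2        28.75        28.2114        56.4229
  3        28.75        27.9460        83.8379
  4        28.75        27.6830       110.7318
  5        28.75        27.4224       137.1122
  6        28.75        27.1644       162.9863
  7        28.75        26.9088       188.3613
  8        28.75        26.6555       213.2442
  9        28.75        26.4047       237.6421
  10    1,028.75       935.9370     9,359.3700
  Σ                  1,182.8126    10,578.1882
P = 1,182.8126; Macaulay duration = 10,578.1882 / 1,182.8126 = 8.94325 half-year periods = 4.47162 years.
Modified duration = D_Mac / (1 + y) = 4.47162 / 1.0095 = 4.42954 years.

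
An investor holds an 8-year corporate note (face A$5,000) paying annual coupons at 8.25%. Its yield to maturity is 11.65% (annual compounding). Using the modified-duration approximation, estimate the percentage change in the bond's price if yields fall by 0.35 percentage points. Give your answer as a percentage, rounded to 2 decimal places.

Periodic yield y = 0.1165. Modified duration first:
  t   CF        PV=CF/(1+0.1165)^t    t·PV
  1       412.50       369.4581       369.4581
  2       412.50       330.9074       661.8148
  3       412.50       296.3792       889.1377
  4       412.50       265.4539     1,061.8154
  5       412.50       237.7554     1,188.7768
  6       412.50       212.9470     1,277.6822
  7       412.50       190.7273     1,335.0911
  8     5,412.50     2,241.4450    17,931.5601
  Σ                  4,145.0733    24,715.3363
P = 4,145.0733; D_Mac = 5.96258 yrs; D_mod = 5.96258/(1+0.1165) = 5.34042 yrs.
ΔP/P ≈ -D_mod · Δy = -5.34042 × (-0.0035) = +0.018691 = +1.8691%.

+1.87%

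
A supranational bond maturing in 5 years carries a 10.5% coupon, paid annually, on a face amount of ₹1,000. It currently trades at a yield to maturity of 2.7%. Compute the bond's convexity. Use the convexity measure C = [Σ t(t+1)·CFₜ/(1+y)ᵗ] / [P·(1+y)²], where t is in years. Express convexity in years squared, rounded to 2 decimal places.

22.91

With y = 0.027:
  t   CF        PV=CF/(1+0.027)^t    t·PV        t(t+1)·PV
  1       105.00       102.2395       102.2395         204.4791
  2       105.00        99.5516       199.1033         597.3098
  3       105.00        96.9344       290.8032       1,163.2129
  4       105.00        94.3860       377.5440       1,887.7198
  5     1,105.00       967.1861     4,835.9307      29,015.5839
  Σ                  1,360.2977     5,805.6206      32,868.3055
P = 1,360.2977.
Convexity = Σ t(t+1)·PV / [P·(1+y)²] = 32,868.3055 / (1,360.2977 × 1.054729) = 22.90881.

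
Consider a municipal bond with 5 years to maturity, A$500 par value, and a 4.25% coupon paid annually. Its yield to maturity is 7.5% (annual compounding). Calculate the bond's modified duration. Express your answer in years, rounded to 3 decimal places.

4.256 years

Periodic yield y = 0.075. First find Macaulay duration:
  t   CF        PV=CF/(1+0.075)^t    t·PV
  1        21.25        19.7674        19.7674
  2        21.25        18.3883        36.7766
  3        21.25        17.1054        51.3162
  4        21.25        15.9120        63.6480
  5       521.25       363.0812     1,815.4059
  Σ                    434.2544     1,986.9143
P = 434.2544; Macaulay duration = 1,986.9143 / 434.2544 = 4.57546 years.
Modified duration = D_Mac / (1 + y) = 4.57546 / 1.075 = 4.25624 years.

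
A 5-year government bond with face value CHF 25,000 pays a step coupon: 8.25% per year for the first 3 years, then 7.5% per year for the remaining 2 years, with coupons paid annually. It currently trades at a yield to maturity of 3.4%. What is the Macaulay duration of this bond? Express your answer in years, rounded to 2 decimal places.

Periodic yield y = 0.034. Discount each cash flow and weight by its year:
  t   CF        PV=CF/(1+0.034)^t    t·PV
  1     2,062.50     1,994.6809     1,994.6809
  2     2,062.50     1,929.0917     3,858.1835
  3     2,062.50     1,865.6593     5,596.9779
  4     1,875.00     1,640.2843     6,561.1370
  5    26,875.00    22,737.6606   113,688.3029
  Σ                 30,167.3767   131,699.2822
Price P = Σ PV = 30,167.3767.
Macaulay duration = Σ(t·PV) / P = 131,699.2822 / 30,167.3767 = 4.36562 years.

4.37 years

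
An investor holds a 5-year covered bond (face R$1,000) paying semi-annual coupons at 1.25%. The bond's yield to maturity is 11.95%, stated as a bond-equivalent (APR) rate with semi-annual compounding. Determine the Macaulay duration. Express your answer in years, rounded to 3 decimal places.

4.811 years

Periodic yield y = 0.05975. Discount each cash flow and weight by its period:
  t   CF        PV=CF/(1+0.05975)^t    t·PV
  1         6.25         5.8976         5.8976
  2         6.25         5.5651        11.1302
  3         6.25         5.2513        15.7540
  4         6.25         4.9553        19.8210
  5         6.25         4.6759        23.3794
  6         6.25         4.4122        26.4735
  7         6.25         4.1635        29.1443
  8         6.25         3.9287        31.4299
  9         6.25         3.7072        33.3650
  10    1,006.25       563.2117     5,632.1166
  Σ                    605.7685     5,828.5116
Price P = Σ PV = 605.7685.
Macaulay duration = Σ(t·PV) / P = 5,828.5116 / 605.7685 = 9.62168 half-year periods.
In years: 9.62168 / 2 = 4.81084 years.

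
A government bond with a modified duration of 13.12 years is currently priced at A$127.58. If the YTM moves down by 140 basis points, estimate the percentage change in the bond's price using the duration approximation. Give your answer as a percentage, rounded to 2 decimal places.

+18.37%

Duration approximation: ΔP/P ≈ -D_mod · Δy = -13.12 × (-0.014) = +0.183680.
As a percentage: +18.3680%.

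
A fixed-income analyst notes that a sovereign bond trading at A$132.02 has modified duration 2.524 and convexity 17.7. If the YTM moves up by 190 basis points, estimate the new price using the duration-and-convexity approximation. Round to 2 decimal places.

Duration effect: -D_mod·Δy = -2.524 × (+0.019) = -0.047956
Convexity effect: ½·C·(Δy)² = 0.5 × 17.7 × (0.019)² = +0.00319485
ΔP/P ≈ -0.047956 + 0.00319485 = -0.04476115
New price ≈ 132.02 × (1 - 0.04476115) = 126.110632977.

A$126.11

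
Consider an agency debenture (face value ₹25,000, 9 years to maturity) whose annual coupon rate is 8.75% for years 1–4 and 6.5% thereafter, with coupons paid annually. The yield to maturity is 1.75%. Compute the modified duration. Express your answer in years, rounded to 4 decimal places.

7.0027 years

Periodic yield y = 0.0175. First find Macaulay duration:
  t   CF        PV=CF/(1+0.0175)^t    t·PV
  1     2,187.50     2,149.8771     2,149.8771
  2     2,187.50     2,112.9014     4,225.8028
  3     2,187.50     2,076.5615     6,229.6846
  4     2,187.50     2,040.8467     8,163.3869
  5     1,625.00     1,489.9829     7,449.9144
  6     1,625.00     1,464.3566     8,786.1398
  7     1,625.00     1,439.1711    10,074.1979
  8     1,625.00     1,414.4188    11,315.3505
  9    26,625.00    22,776.1259   204,985.1334
  Σ                 36,964.2422   263,379.4874
P = 36,964.2422; Macaulay duration = 263,379.4874 / 36,964.2422 = 7.12525 years.
Modified duration = D_Mac / (1 + y) = 7.12525 / 1.0175 = 7.00270 years.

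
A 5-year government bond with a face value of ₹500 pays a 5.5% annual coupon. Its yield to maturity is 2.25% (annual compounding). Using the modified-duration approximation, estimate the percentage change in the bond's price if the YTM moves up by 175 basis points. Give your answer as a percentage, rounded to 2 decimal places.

Periodic yield y = 0.0225. Modified duration first:
  t   CF        PV=CF/(1+0.0225)^t    t·PV
  1        27.50        26.8949        26.8949
  2        27.50        26.3030        52.6061
  3        27.50        25.7243        77.1728
  4        27.50        25.1582       100.6328
  5       527.50       471.9607     2,359.8037
  Σ                    576.0411     2,617.1102
P = 576.0411; D_Mac = 4.54327 yrs; D_mod = 4.54327/(1+0.0225) = 4.44330 yrs.
ΔP/P ≈ -D_mod · Δy = -4.44330 × (+0.0175) = -0.077758 = -7.7758%.

-7.78%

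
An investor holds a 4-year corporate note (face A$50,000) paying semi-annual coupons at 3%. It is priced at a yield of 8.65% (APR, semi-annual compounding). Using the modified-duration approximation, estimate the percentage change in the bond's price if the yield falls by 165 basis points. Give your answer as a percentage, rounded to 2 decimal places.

Periodic yield y = 0.04325. Modified duration first:
  t   CF        PV=CF/(1+0.04325)^t    t·PV
  1       750.00       718.9073       718.9073
  2       750.00       689.1035     1,378.2071
  3       750.00       660.5354     1,981.6061
  4       750.00       633.1516     2,532.6063
  5       750.00       606.9030     3,034.5151
  6       750.00       581.7426     3,490.4559
  7       750.00       557.6254     3,903.3775
  8    50,750.00    36,168.3669   289,346.9351
  Σ                 40,616.3357   306,386.6103
P = 40,616.3357; D_Mac = 7.54343 half-year periods = 3.77172 yrs; D_mod = 3.77172/(1+0.04325) = 3.61535 yrs.
ΔP/P ≈ -D_mod · Δy = -3.61535 × (-0.0165) = +0.059653 = +5.9653%.

+5.97%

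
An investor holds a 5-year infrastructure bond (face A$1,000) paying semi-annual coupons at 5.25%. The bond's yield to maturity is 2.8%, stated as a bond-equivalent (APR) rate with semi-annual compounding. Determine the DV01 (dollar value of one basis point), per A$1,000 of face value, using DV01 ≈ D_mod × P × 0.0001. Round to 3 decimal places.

A$0.494

Periodic yield y = 0.014.
  t   CF        PV=CF/(1+0.014)^t    t·PV
  1        26.25        25.8876        25.8876
  2        26.25        25.5302        51.0603
  3        26.25        25.1777        75.5330
  4        26.25        24.8300        99.3202
  5        26.25        24.4872       122.4361
  6        26.25        24.1491       144.8948
  7        26.25        23.8157       166.7100
  8        26.25        23.4869       187.8952
  9        26.25        23.1626       208.4636
  10    1,026.25       893.0456     8,930.4557
  Σ                  1,113.5726    10,012.6564
P = 1,113.5726; D_Mac = 8.99147 half-year periods = 4.49574 yrs; D_mod = 4.43366 yrs.
DV01 ≈ 4.43366 × 1,113.5726 × 0.0001 = 0.493721.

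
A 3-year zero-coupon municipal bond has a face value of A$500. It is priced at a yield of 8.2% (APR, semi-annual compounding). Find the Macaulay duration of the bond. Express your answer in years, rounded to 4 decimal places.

3.0000 years

A zero-coupon bond has a single cash flow at maturity, so its Macaulay duration equals its maturity: 3 years.
(Equivalently: 6 semi-annual periods ÷ 2 = 3 years.)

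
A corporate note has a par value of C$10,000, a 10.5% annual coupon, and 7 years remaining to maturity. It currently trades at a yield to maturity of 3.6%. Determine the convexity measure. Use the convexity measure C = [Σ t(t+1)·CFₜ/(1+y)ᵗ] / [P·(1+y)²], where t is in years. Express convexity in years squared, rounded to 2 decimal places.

With y = 0.036:
  t   CF        PV=CF/(1+0.036)^t    t·PV        t(t+1)·PV
  1     1,050.00     1,013.5135     1,013.5135       2,027.0270
  2     1,050.00       978.2949     1,956.5898       5,869.7694
  3     1,050.00       944.3001     2,832.9003      11,331.6011
  4     1,050.00       911.4866     3,645.9463      18,229.7315
  5     1,050.00       879.8133     4,399.0665      26,394.3989
  6     1,050.00       849.2406     5,095.4438      35,668.1067
  7    11,050.00     8,626.6860    60,386.8019     483,094.4155
  Σ                 14,203.3350    79,330.2621     582,615.0502
P = 14,203.3350.
Convexity = Σ t(t+1)·PV / [P·(1+y)²] = 582,615.0502 / (14,203.3350 × 1.073296) = 38.21834.

38.22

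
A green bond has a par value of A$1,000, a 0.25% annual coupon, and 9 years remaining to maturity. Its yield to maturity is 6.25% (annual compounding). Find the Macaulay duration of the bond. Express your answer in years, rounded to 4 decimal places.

Periodic yield y = 0.0625. Discount each cash flow and weight by its year:
  t   CF        PV=CF/(1+0.0625)^t    t·PV
  1         2.50         2.3529         2.3529
  2         2.50         2.2145         4.4291
  3         2.50         2.0843         6.2528
  4         2.50         1.9617         7.8466
  5         2.50         1.8463         9.2314
  6         2.50         1.7377        10.4260
  7         2.50         1.6355        11.4482
  8         2.50         1.5392        12.3140
  9     1,002.50       580.9302     5,228.3715
  Σ                    596.3022     5,292.6725
Price P = Σ PV = 596.3022.
Macaulay duration = Σ(t·PV) / P = 5,292.6725 / 596.3022 = 8.87582 years.

8.8758 years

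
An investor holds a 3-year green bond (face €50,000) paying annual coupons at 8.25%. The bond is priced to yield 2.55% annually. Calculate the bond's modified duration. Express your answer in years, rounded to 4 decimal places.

Periodic yield y = 0.0255. First find Macaulay duration:
  t   CF        PV=CF/(1+0.0255)^t    t·PV
  1     4,125.00     4,022.4281     4,022.4281
  2     4,125.00     3,922.4067     7,844.8134
  3    54,125.00    50,186.9629   150,560.8888
  Σ                 58,131.7977   162,428.1304
P = 58,131.7977; Macaulay duration = 162,428.1304 / 58,131.7977 = 2.79414 years.
Modified duration = D_Mac / (1 + y) = 2.79414 / 1.0255 = 2.72466 years.

2.7247 years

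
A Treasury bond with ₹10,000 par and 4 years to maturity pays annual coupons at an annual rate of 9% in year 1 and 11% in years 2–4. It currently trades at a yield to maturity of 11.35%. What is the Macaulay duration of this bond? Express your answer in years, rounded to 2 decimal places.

Periodic yield y = 0.1135. Discount each cash flow and weight by its year:
  t   CF        PV=CF/(1+0.1135)^t    t·PV
  1       900.00       808.2622       808.2622
  2     1,100.00       887.1810     1,774.3620
  3     1,100.00       796.7499     2,390.2497
  4    11,100.00     7,220.4139    28,881.6556
  Σ                  9,712.6071    33,854.5296
Price P = Σ PV = 9,712.6071.
Macaulay duration = Σ(t·PV) / P = 33,854.5296 / 9,712.6071 = 3.48563 years.

3.49 years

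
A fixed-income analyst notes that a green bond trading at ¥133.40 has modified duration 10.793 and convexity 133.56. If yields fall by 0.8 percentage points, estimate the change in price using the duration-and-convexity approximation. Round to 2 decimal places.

+¥12.09

Duration effect: -D_mod·Δy = -10.793 × (-0.008) = +0.086344
Convexity effect: ½·C·(Δy)² = 0.5 × 133.56 × (-0.008)² = +0.00427392
ΔP/P ≈ +0.086344 + 0.00427392 = +0.09061792
ΔP ≈ 133.40 × (+0.09061792) = +12.088430528.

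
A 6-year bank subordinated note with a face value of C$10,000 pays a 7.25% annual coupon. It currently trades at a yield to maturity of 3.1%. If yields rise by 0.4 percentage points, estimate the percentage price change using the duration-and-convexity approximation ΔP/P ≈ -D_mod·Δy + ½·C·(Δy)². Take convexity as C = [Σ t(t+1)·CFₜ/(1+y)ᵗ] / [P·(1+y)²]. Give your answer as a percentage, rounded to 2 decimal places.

With y = 0.031:
  t   CF        PV=CF/(1+0.031)^t    t·PV        t(t+1)·PV
  1       725.00       703.2008       703.2008       1,406.4016
  2       725.00       682.0570     1,364.1140       4,092.3421
  3       725.00       661.5490     1,984.6470       7,938.5879
  4       725.00       641.6576     2,566.6304      12,833.1521
  5       725.00       622.3643     3,111.8216      18,670.9293
  6    10,725.00     8,929.8735    53,579.2413     375,054.6891
  Σ                 12,240.7022    63,309.6550     419,996.1020
P = 12,240.7022; D_Mac = 5.17206 yrs; D_mod = 5.01655 yrs; C = 32.27911.
Duration effect: -5.01655 × (+0.004) = -0.020066
Convexity effect: 0.5 × 32.27911 × (0.004)² = +0.0002582
ΔP/P ≈ -0.020066 + 0.0002582 = -0.019808 = -1.9808%.

-1.98%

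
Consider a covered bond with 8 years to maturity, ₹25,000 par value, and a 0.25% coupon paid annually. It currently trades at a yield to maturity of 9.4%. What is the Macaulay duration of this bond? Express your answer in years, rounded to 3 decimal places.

Periodic yield y = 0.094. Discount each cash flow and weight by its year:
  t   CF        PV=CF/(1+0.094)^t    t·PV
  1        62.50        57.1298        57.1298
  2        62.50        52.2210       104.4420
  3        62.50        47.7340       143.2021
  4        62.50        43.6326       174.5303
  5        62.50        39.8835       199.4176
  6        62.50        36.4566       218.7396
  7        62.50        33.3241       233.2689
  8    25,062.50    12,214.7846    97,718.2771
  Σ                 12,525.1663    98,849.0072
Price P = Σ PV = 12,525.1663.
Macaulay duration = Σ(t·PV) / P = 98,849.0072 / 12,525.1663 = 7.89203 years.

7.892 years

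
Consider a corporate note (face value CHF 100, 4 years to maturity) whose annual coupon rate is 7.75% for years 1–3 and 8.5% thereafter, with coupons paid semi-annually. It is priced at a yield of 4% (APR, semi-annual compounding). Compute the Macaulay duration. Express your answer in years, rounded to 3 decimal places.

Periodic yield y = 0.02. Discount each cash flow and weight by its period:
  t   CF        PV=CF/(1+0.02)^t    t·PV
  1        3.875         3.7990         3.7990
  2        3.875         3.7245         7.4491
  3        3.875         3.6515        10.9545
  4        3.875         3.5799        14.3196
  5        3.875         3.5097        17.5485
  6        3.875         3.4409        20.6453
  7        4.250         3.6999        25.8992
  8      104.250        88.9764       711.8110
  Σ                    114.3818       812.4262
Price P = Σ PV = 114.3818.
Macaulay duration = Σ(t·PV) / P = 812.4262 / 114.3818 = 7.10276 half-year periods.
In years: 7.10276 / 2 = 3.55138 years.

3.551 years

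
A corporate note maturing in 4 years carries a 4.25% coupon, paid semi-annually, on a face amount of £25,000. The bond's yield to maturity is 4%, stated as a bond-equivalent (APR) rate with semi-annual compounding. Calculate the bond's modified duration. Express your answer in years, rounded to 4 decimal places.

3.6491 years

Periodic yield y = 0.02. First find Macaulay duration:
  t   CF        PV=CF/(1+0.02)^t    t·PV
  1       531.25       520.8333       520.8333
  2       531.25       510.6209     1,021.2418
  3       531.25       500.6087     1,501.8262
  4       531.25       490.7929     1,963.1715
  5       531.25       481.1695     2,405.8475
  6       531.25       471.7348     2,830.4088
  7       531.25       462.4851     3,237.3957
  8    25,531.25    21,790.6760   174,325.4083
  Σ                 25,228.9213   187,806.1331
P = 25,228.9213; Macaulay duration = 187,806.1331 / 25,228.9213 = 7.44408 half-year periods = 3.72204 years.
Modified duration = D_Mac / (1 + y) = 3.72204 / 1.02 = 3.64906 years.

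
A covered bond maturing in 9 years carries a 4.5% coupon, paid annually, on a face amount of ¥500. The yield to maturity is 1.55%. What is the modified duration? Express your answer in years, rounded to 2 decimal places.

7.65 years

Periodic yield y = 0.0155. First find Macaulay duration:
  t   CF        PV=CF/(1+0.0155)^t    t·PV
  1        22.50        22.1566        22.1566
  2        22.50        21.8184        43.6368
  3        22.50        21.4854        64.4561
  4        22.50        21.1574        84.6297
  5        22.50        20.8345       104.1725
  6        22.50        20.5165       123.0989
  7        22.50        20.2033       141.4233
  8        22.50        19.8950       159.1597
  9       522.50       454.9534     4,094.5809
  Σ                    623.0205     4,837.3144
P = 623.0205; Macaulay duration = 4,837.3144 / 623.0205 = 7.76429 years.
Modified duration = D_Mac / (1 + y) = 7.76429 / 1.0155 = 7.64579 years.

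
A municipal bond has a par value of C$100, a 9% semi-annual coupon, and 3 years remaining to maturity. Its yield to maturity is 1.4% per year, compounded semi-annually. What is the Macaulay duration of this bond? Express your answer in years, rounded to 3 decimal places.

2.728 years

Periodic yield y = 0.007. Discount each cash flow and weight by its period:
  t   CF        PV=CF/(1+0.007)^t    t·PV
  1         4.50         4.4687         4.4687
  2         4.50         4.4377         8.8753
  3         4.50         4.4068        13.2204
  4         4.50         4.3762        17.5047
  5         4.50         4.3458        21.7288
  6       104.50       100.2166       601.2993
  Σ                    122.2517       667.0972
Price P = Σ PV = 122.2517.
Macaulay duration = Σ(t·PV) / P = 667.0972 / 122.2517 = 5.45675 half-year periods.
In years: 5.45675 / 2 = 2.72838 years.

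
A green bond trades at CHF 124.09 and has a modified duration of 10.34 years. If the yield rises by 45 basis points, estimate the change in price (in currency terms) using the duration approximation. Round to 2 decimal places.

-CHF 5.77

Duration approximation: ΔP/P ≈ -D_mod · Δy = -10.34 × (+0.0045) = -0.046530.
ΔP ≈ 124.09 × (-0.046530) = -5.7739077.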